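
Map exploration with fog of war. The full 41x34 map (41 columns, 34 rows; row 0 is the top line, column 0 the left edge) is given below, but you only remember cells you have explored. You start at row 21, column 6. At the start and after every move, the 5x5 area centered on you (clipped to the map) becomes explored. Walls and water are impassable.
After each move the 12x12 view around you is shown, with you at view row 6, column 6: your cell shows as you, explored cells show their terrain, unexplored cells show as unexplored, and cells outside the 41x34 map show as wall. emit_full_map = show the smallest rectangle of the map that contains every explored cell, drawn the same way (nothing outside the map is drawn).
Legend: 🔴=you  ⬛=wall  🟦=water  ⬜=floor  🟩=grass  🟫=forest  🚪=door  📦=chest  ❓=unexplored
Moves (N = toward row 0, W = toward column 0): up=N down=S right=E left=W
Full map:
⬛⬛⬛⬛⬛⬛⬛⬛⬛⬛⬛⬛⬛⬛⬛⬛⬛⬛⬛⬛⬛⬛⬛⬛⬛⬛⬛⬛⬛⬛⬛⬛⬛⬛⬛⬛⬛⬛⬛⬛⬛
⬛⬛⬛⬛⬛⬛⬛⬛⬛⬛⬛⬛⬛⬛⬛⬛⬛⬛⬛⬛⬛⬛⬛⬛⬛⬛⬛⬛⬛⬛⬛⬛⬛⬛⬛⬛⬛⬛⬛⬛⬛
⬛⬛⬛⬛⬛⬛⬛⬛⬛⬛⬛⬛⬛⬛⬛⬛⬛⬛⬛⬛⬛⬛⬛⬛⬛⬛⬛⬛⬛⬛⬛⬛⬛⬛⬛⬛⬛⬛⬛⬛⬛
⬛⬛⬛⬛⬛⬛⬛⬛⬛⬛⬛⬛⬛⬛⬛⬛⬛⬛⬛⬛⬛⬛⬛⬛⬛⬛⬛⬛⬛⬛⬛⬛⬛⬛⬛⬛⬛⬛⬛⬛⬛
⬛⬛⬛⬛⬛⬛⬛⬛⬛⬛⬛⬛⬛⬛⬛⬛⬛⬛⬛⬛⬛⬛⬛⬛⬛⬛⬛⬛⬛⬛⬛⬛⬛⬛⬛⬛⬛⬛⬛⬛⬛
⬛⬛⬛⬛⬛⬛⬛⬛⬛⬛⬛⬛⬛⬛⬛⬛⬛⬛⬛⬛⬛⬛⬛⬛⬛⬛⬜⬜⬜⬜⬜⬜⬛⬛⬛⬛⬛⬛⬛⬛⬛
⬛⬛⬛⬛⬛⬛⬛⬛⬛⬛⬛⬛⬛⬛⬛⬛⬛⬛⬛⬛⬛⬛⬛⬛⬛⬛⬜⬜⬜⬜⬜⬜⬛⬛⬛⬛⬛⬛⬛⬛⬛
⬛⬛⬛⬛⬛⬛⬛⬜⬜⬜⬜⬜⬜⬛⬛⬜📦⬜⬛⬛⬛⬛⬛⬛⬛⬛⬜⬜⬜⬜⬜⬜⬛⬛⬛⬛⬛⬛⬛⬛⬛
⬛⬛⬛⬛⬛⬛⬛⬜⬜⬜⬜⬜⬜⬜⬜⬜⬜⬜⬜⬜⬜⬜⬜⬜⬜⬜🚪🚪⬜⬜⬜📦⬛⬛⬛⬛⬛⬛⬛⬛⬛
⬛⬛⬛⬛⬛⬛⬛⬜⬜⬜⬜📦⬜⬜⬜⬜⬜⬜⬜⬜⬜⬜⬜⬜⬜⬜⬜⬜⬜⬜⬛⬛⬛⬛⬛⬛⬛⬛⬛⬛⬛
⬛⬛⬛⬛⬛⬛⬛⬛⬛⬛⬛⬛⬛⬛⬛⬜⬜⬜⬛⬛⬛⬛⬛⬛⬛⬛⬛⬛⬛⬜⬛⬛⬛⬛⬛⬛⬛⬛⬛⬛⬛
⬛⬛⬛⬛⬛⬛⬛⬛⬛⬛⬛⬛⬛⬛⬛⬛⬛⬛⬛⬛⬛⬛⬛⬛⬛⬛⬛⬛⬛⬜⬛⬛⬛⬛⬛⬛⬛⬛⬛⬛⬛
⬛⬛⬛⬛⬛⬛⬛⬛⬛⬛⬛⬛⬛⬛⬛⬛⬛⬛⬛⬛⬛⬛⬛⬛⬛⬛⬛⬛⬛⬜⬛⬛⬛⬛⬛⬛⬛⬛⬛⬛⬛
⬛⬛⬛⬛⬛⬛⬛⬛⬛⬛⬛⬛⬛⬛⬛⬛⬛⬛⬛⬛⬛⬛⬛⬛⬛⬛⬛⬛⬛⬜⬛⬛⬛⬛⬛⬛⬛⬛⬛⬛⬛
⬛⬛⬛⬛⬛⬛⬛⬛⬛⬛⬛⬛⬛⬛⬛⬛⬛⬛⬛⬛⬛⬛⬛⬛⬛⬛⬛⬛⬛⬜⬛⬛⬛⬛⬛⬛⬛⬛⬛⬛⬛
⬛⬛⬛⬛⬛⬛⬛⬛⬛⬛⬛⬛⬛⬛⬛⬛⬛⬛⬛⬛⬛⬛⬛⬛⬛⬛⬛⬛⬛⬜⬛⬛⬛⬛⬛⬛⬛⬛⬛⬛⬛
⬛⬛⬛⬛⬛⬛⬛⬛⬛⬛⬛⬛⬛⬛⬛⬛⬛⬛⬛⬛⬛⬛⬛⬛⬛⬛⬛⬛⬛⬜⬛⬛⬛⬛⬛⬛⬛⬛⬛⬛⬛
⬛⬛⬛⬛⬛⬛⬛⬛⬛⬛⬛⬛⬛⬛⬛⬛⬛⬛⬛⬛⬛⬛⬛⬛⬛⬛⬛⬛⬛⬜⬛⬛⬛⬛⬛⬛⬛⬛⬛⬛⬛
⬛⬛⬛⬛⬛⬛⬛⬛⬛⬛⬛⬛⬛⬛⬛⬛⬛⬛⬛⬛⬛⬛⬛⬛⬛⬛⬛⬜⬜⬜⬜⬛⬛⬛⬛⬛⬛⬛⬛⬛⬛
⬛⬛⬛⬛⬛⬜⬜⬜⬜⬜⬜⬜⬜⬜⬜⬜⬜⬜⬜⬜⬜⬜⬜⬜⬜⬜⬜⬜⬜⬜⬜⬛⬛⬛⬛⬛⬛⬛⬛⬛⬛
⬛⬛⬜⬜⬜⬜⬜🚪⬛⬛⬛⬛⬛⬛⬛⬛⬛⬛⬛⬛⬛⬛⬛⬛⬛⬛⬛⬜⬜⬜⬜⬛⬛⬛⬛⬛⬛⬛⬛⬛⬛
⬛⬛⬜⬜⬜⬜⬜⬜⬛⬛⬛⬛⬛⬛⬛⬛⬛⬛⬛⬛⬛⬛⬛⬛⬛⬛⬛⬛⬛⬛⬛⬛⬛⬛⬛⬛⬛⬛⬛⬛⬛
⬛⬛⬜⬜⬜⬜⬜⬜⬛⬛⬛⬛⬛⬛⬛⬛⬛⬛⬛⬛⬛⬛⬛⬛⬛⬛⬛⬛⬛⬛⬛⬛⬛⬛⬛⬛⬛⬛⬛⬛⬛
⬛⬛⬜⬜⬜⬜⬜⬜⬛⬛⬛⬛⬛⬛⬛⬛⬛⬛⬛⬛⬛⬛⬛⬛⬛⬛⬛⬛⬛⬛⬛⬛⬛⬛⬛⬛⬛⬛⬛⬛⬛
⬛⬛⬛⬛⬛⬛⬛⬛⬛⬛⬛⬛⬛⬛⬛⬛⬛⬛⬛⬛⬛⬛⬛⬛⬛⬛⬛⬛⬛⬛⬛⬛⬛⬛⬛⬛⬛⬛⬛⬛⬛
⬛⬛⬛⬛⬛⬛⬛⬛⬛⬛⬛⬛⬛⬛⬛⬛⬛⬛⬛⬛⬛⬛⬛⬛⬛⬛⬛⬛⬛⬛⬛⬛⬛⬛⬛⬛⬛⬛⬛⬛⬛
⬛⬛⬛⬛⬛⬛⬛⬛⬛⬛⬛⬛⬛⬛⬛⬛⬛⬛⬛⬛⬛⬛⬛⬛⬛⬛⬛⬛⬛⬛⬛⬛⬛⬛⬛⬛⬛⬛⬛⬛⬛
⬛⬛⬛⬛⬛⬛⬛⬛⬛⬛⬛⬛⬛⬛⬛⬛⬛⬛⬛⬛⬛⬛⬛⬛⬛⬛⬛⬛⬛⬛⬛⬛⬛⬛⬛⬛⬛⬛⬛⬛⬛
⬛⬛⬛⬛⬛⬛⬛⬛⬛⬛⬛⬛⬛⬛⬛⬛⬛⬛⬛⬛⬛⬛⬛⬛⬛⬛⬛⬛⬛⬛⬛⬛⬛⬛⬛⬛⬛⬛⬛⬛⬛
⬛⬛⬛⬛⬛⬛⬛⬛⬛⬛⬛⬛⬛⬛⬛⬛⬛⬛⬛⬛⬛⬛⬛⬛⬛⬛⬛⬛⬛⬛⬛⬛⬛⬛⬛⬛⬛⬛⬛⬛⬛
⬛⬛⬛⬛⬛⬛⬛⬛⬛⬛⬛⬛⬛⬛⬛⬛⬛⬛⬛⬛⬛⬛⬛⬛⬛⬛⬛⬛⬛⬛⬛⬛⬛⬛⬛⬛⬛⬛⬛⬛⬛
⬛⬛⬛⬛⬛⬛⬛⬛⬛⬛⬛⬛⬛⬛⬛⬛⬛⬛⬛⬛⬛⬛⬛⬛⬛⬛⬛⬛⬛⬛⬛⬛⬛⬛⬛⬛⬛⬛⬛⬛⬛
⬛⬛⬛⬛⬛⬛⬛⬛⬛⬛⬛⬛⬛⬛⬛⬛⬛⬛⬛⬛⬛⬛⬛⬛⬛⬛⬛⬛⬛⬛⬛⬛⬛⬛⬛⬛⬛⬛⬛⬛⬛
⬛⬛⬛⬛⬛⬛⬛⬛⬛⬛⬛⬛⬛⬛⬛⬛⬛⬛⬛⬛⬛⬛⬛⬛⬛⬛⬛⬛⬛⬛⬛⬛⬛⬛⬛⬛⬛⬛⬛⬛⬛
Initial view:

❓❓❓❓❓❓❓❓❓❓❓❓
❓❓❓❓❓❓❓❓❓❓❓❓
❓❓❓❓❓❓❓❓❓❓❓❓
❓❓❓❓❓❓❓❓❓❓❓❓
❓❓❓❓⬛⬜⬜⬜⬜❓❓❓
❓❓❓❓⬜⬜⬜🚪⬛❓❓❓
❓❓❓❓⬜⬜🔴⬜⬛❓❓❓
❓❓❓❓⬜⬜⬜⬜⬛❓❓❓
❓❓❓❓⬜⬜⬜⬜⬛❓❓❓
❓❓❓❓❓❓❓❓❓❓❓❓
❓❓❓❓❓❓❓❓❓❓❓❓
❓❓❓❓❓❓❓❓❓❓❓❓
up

❓❓❓❓❓❓❓❓❓❓❓❓
❓❓❓❓❓❓❓❓❓❓❓❓
❓❓❓❓❓❓❓❓❓❓❓❓
❓❓❓❓❓❓❓❓❓❓❓❓
❓❓❓❓⬛⬛⬛⬛⬛❓❓❓
❓❓❓❓⬛⬜⬜⬜⬜❓❓❓
❓❓❓❓⬜⬜🔴🚪⬛❓❓❓
❓❓❓❓⬜⬜⬜⬜⬛❓❓❓
❓❓❓❓⬜⬜⬜⬜⬛❓❓❓
❓❓❓❓⬜⬜⬜⬜⬛❓❓❓
❓❓❓❓❓❓❓❓❓❓❓❓
❓❓❓❓❓❓❓❓❓❓❓❓

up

❓❓❓❓❓❓❓❓❓❓❓❓
❓❓❓❓❓❓❓❓❓❓❓❓
❓❓❓❓❓❓❓❓❓❓❓❓
❓❓❓❓❓❓❓❓❓❓❓❓
❓❓❓❓⬛⬛⬛⬛⬛❓❓❓
❓❓❓❓⬛⬛⬛⬛⬛❓❓❓
❓❓❓❓⬛⬜🔴⬜⬜❓❓❓
❓❓❓❓⬜⬜⬜🚪⬛❓❓❓
❓❓❓❓⬜⬜⬜⬜⬛❓❓❓
❓❓❓❓⬜⬜⬜⬜⬛❓❓❓
❓❓❓❓⬜⬜⬜⬜⬛❓❓❓
❓❓❓❓❓❓❓❓❓❓❓❓

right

❓❓❓❓❓❓❓❓❓❓❓❓
❓❓❓❓❓❓❓❓❓❓❓❓
❓❓❓❓❓❓❓❓❓❓❓❓
❓❓❓❓❓❓❓❓❓❓❓❓
❓❓❓⬛⬛⬛⬛⬛⬛❓❓❓
❓❓❓⬛⬛⬛⬛⬛⬛❓❓❓
❓❓❓⬛⬜⬜🔴⬜⬜❓❓❓
❓❓❓⬜⬜⬜🚪⬛⬛❓❓❓
❓❓❓⬜⬜⬜⬜⬛⬛❓❓❓
❓❓❓⬜⬜⬜⬜⬛❓❓❓❓
❓❓❓⬜⬜⬜⬜⬛❓❓❓❓
❓❓❓❓❓❓❓❓❓❓❓❓

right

❓❓❓❓❓❓❓❓❓❓❓❓
❓❓❓❓❓❓❓❓❓❓❓❓
❓❓❓❓❓❓❓❓❓❓❓❓
❓❓❓❓❓❓❓❓❓❓❓❓
❓❓⬛⬛⬛⬛⬛⬛⬛❓❓❓
❓❓⬛⬛⬛⬛⬛⬛⬛❓❓❓
❓❓⬛⬜⬜⬜🔴⬜⬜❓❓❓
❓❓⬜⬜⬜🚪⬛⬛⬛❓❓❓
❓❓⬜⬜⬜⬜⬛⬛⬛❓❓❓
❓❓⬜⬜⬜⬜⬛❓❓❓❓❓
❓❓⬜⬜⬜⬜⬛❓❓❓❓❓
❓❓❓❓❓❓❓❓❓❓❓❓

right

❓❓❓❓❓❓❓❓❓❓❓❓
❓❓❓❓❓❓❓❓❓❓❓❓
❓❓❓❓❓❓❓❓❓❓❓❓
❓❓❓❓❓❓❓❓❓❓❓❓
❓⬛⬛⬛⬛⬛⬛⬛⬛❓❓❓
❓⬛⬛⬛⬛⬛⬛⬛⬛❓❓❓
❓⬛⬜⬜⬜⬜🔴⬜⬜❓❓❓
❓⬜⬜⬜🚪⬛⬛⬛⬛❓❓❓
❓⬜⬜⬜⬜⬛⬛⬛⬛❓❓❓
❓⬜⬜⬜⬜⬛❓❓❓❓❓❓
❓⬜⬜⬜⬜⬛❓❓❓❓❓❓
❓❓❓❓❓❓❓❓❓❓❓❓

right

❓❓❓❓❓❓❓❓❓❓❓❓
❓❓❓❓❓❓❓❓❓❓❓❓
❓❓❓❓❓❓❓❓❓❓❓❓
❓❓❓❓❓❓❓❓❓❓❓❓
⬛⬛⬛⬛⬛⬛⬛⬛⬛❓❓❓
⬛⬛⬛⬛⬛⬛⬛⬛⬛❓❓❓
⬛⬜⬜⬜⬜⬜🔴⬜⬜❓❓❓
⬜⬜⬜🚪⬛⬛⬛⬛⬛❓❓❓
⬜⬜⬜⬜⬛⬛⬛⬛⬛❓❓❓
⬜⬜⬜⬜⬛❓❓❓❓❓❓❓
⬜⬜⬜⬜⬛❓❓❓❓❓❓❓
❓❓❓❓❓❓❓❓❓❓❓❓

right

❓❓❓❓❓❓❓❓❓❓❓❓
❓❓❓❓❓❓❓❓❓❓❓❓
❓❓❓❓❓❓❓❓❓❓❓❓
❓❓❓❓❓❓❓❓❓❓❓❓
⬛⬛⬛⬛⬛⬛⬛⬛⬛❓❓❓
⬛⬛⬛⬛⬛⬛⬛⬛⬛❓❓❓
⬜⬜⬜⬜⬜⬜🔴⬜⬜❓❓❓
⬜⬜🚪⬛⬛⬛⬛⬛⬛❓❓❓
⬜⬜⬜⬛⬛⬛⬛⬛⬛❓❓❓
⬜⬜⬜⬛❓❓❓❓❓❓❓❓
⬜⬜⬜⬛❓❓❓❓❓❓❓❓
❓❓❓❓❓❓❓❓❓❓❓❓

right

❓❓❓❓❓❓❓❓❓❓❓❓
❓❓❓❓❓❓❓❓❓❓❓❓
❓❓❓❓❓❓❓❓❓❓❓❓
❓❓❓❓❓❓❓❓❓❓❓❓
⬛⬛⬛⬛⬛⬛⬛⬛⬛❓❓❓
⬛⬛⬛⬛⬛⬛⬛⬛⬛❓❓❓
⬜⬜⬜⬜⬜⬜🔴⬜⬜❓❓❓
⬜🚪⬛⬛⬛⬛⬛⬛⬛❓❓❓
⬜⬜⬛⬛⬛⬛⬛⬛⬛❓❓❓
⬜⬜⬛❓❓❓❓❓❓❓❓❓
⬜⬜⬛❓❓❓❓❓❓❓❓❓
❓❓❓❓❓❓❓❓❓❓❓❓

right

❓❓❓❓❓❓❓❓❓❓❓❓
❓❓❓❓❓❓❓❓❓❓❓❓
❓❓❓❓❓❓❓❓❓❓❓❓
❓❓❓❓❓❓❓❓❓❓❓❓
⬛⬛⬛⬛⬛⬛⬛⬛⬛❓❓❓
⬛⬛⬛⬛⬛⬛⬛⬛⬛❓❓❓
⬜⬜⬜⬜⬜⬜🔴⬜⬜❓❓❓
🚪⬛⬛⬛⬛⬛⬛⬛⬛❓❓❓
⬜⬛⬛⬛⬛⬛⬛⬛⬛❓❓❓
⬜⬛❓❓❓❓❓❓❓❓❓❓
⬜⬛❓❓❓❓❓❓❓❓❓❓
❓❓❓❓❓❓❓❓❓❓❓❓

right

❓❓❓❓❓❓❓❓❓❓❓❓
❓❓❓❓❓❓❓❓❓❓❓❓
❓❓❓❓❓❓❓❓❓❓❓❓
❓❓❓❓❓❓❓❓❓❓❓❓
⬛⬛⬛⬛⬛⬛⬛⬛⬛❓❓❓
⬛⬛⬛⬛⬛⬛⬛⬛⬛❓❓❓
⬜⬜⬜⬜⬜⬜🔴⬜⬜❓❓❓
⬛⬛⬛⬛⬛⬛⬛⬛⬛❓❓❓
⬛⬛⬛⬛⬛⬛⬛⬛⬛❓❓❓
⬛❓❓❓❓❓❓❓❓❓❓❓
⬛❓❓❓❓❓❓❓❓❓❓❓
❓❓❓❓❓❓❓❓❓❓❓❓

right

❓❓❓❓❓❓❓❓❓❓❓❓
❓❓❓❓❓❓❓❓❓❓❓❓
❓❓❓❓❓❓❓❓❓❓❓❓
❓❓❓❓❓❓❓❓❓❓❓❓
⬛⬛⬛⬛⬛⬛⬛⬛⬛❓❓❓
⬛⬛⬛⬛⬛⬛⬛⬛⬛❓❓❓
⬜⬜⬜⬜⬜⬜🔴⬜⬜❓❓❓
⬛⬛⬛⬛⬛⬛⬛⬛⬛❓❓❓
⬛⬛⬛⬛⬛⬛⬛⬛⬛❓❓❓
❓❓❓❓❓❓❓❓❓❓❓❓
❓❓❓❓❓❓❓❓❓❓❓❓
❓❓❓❓❓❓❓❓❓❓❓❓

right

❓❓❓❓❓❓❓❓❓❓❓❓
❓❓❓❓❓❓❓❓❓❓❓❓
❓❓❓❓❓❓❓❓❓❓❓❓
❓❓❓❓❓❓❓❓❓❓❓❓
⬛⬛⬛⬛⬛⬛⬛⬛⬛❓❓❓
⬛⬛⬛⬛⬛⬛⬛⬛⬛❓❓❓
⬜⬜⬜⬜⬜⬜🔴⬜⬜❓❓❓
⬛⬛⬛⬛⬛⬛⬛⬛⬛❓❓❓
⬛⬛⬛⬛⬛⬛⬛⬛⬛❓❓❓
❓❓❓❓❓❓❓❓❓❓❓❓
❓❓❓❓❓❓❓❓❓❓❓❓
❓❓❓❓❓❓❓❓❓❓❓❓

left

❓❓❓❓❓❓❓❓❓❓❓❓
❓❓❓❓❓❓❓❓❓❓❓❓
❓❓❓❓❓❓❓❓❓❓❓❓
❓❓❓❓❓❓❓❓❓❓❓❓
⬛⬛⬛⬛⬛⬛⬛⬛⬛⬛❓❓
⬛⬛⬛⬛⬛⬛⬛⬛⬛⬛❓❓
⬜⬜⬜⬜⬜⬜🔴⬜⬜⬜❓❓
⬛⬛⬛⬛⬛⬛⬛⬛⬛⬛❓❓
⬛⬛⬛⬛⬛⬛⬛⬛⬛⬛❓❓
❓❓❓❓❓❓❓❓❓❓❓❓
❓❓❓❓❓❓❓❓❓❓❓❓
❓❓❓❓❓❓❓❓❓❓❓❓


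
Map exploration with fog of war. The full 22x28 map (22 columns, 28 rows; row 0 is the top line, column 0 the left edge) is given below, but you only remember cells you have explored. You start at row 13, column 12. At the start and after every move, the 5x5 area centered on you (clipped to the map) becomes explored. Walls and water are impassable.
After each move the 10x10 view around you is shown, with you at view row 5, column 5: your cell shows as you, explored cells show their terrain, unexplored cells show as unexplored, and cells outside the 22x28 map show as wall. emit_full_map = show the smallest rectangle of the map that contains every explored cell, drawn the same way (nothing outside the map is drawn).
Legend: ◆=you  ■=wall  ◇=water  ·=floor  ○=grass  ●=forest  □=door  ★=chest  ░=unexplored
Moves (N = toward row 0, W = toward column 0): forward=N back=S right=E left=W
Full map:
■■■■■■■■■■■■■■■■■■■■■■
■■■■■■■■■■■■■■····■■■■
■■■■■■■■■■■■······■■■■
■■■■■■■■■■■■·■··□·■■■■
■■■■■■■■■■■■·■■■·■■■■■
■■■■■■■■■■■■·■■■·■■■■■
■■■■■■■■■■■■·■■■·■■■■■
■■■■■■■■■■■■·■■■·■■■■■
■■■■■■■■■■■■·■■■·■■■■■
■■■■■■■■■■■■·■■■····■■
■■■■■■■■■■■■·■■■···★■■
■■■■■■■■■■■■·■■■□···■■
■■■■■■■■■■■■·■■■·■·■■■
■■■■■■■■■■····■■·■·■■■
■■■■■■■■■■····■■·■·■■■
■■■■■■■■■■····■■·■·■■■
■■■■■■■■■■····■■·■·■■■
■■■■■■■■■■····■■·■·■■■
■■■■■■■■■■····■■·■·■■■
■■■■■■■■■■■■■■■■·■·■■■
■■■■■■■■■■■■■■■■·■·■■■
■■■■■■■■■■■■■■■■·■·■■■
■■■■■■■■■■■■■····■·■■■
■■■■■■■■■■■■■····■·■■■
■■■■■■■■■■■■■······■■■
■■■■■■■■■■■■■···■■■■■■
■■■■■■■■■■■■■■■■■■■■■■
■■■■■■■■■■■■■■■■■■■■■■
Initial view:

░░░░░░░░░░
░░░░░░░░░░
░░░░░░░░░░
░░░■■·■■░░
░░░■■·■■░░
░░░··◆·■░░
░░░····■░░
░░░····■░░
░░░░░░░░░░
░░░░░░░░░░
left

░░░░░░░░░░
░░░░░░░░░░
░░░░░░░░░░
░░░■■■·■■░
░░░■■■·■■░
░░░■·◆··■░
░░░■····■░
░░░■····■░
░░░░░░░░░░
░░░░░░░░░░

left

░░░░░░░░░░
░░░░░░░░░░
░░░░░░░░░░
░░░■■■■·■■
░░░■■■■·■■
░░░■■◆···■
░░░■■····■
░░░■■····■
░░░░░░░░░░
░░░░░░░░░░

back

░░░░░░░░░░
░░░░░░░░░░
░░░■■■■·■■
░░░■■■■·■■
░░░■■····■
░░░■■◆···■
░░░■■····■
░░░■■···░░
░░░░░░░░░░
░░░░░░░░░░

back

░░░░░░░░░░
░░░■■■■·■■
░░░■■■■·■■
░░░■■····■
░░░■■····■
░░░■■◆···■
░░░■■···░░
░░░■■···░░
░░░░░░░░░░
░░░░░░░░░░

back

░░░■■■■·■■
░░░■■■■·■■
░░░■■····■
░░░■■····■
░░░■■····■
░░░■■◆··░░
░░░■■···░░
░░░■■···░░
░░░░░░░░░░
░░░░░░░░░░

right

░░■■■■·■■░
░░■■■■·■■░
░░■■····■░
░░■■····■░
░░■■····■░
░░■■·◆··░░
░░■■····░░
░░■■····░░
░░░░░░░░░░
░░░░░░░░░░

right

░■■■■·■■░░
░■■■■·■■░░
░■■····■░░
░■■····■░░
░■■····■░░
░■■··◆·■░░
░■■····■░░
░■■····■░░
░░░░░░░░░░
░░░░░░░░░░

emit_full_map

■■■■·■■
■■■■·■■
■■····■
■■····■
■■····■
■■··◆·■
■■····■
■■····■

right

■■■■·■■░░░
■■■■·■■░░░
■■····■░░░
■■····■■░░
■■····■■░░
■■···◆■■░░
■■····■■░░
■■····■■░░
░░░░░░░░░░
░░░░░░░░░░

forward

░░░░░░░░░░
■■■■·■■░░░
■■■■·■■░░░
■■····■■░░
■■····■■░░
■■···◆■■░░
■■····■■░░
■■····■■░░
■■····■■░░
░░░░░░░░░░

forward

░░░░░░░░░░
░░░░░░░░░░
■■■■·■■░░░
■■■■·■■■░░
■■····■■░░
■■···◆■■░░
■■····■■░░
■■····■■░░
■■····■■░░
■■····■■░░

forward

░░░░░░░░░░
░░░░░░░░░░
░░░░░░░░░░
■■■■·■■■░░
■■■■·■■■░░
■■···◆■■░░
■■····■■░░
■■····■■░░
■■····■■░░
■■····■■░░

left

░░░░░░░░░░
░░░░░░░░░░
░░░░░░░░░░
░■■■■·■■■░
░■■■■·■■■░
░■■··◆·■■░
░■■····■■░
░■■····■■░
░■■····■■░
░■■····■■░

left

░░░░░░░░░░
░░░░░░░░░░
░░░░░░░░░░
░░■■■■·■■■
░░■■■■·■■■
░░■■·◆··■■
░░■■····■■
░░■■····■■
░░■■····■■
░░■■····■■

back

░░░░░░░░░░
░░░░░░░░░░
░░■■■■·■■■
░░■■■■·■■■
░░■■····■■
░░■■·◆··■■
░░■■····■■
░░■■····■■
░░■■····■■
░░■■····■■

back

░░░░░░░░░░
░░■■■■·■■■
░░■■■■·■■■
░░■■····■■
░░■■····■■
░░■■·◆··■■
░░■■····■■
░░■■····■■
░░■■····■■
░░░░░░░░░░

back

░░■■■■·■■■
░░■■■■·■■■
░░■■····■■
░░■■····■■
░░■■····■■
░░■■·◆··■■
░░■■····■■
░░■■····■■
░░░░░░░░░░
░░░░░░░░░░

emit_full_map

■■■■·■■■
■■■■·■■■
■■····■■
■■····■■
■■····■■
■■·◆··■■
■■····■■
■■····■■

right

░■■■■·■■■░
░■■■■·■■■░
░■■····■■░
░■■····■■░
░■■····■■░
░■■··◆·■■░
░■■····■■░
░■■····■■░
░░░░░░░░░░
░░░░░░░░░░

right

■■■■·■■■░░
■■■■·■■■░░
■■····■■░░
■■····■■░░
■■····■■░░
■■···◆■■░░
■■····■■░░
■■····■■░░
░░░░░░░░░░
░░░░░░░░░░

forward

░░░░░░░░░░
■■■■·■■■░░
■■■■·■■■░░
■■····■■░░
■■····■■░░
■■···◆■■░░
■■····■■░░
■■····■■░░
■■····■■░░
░░░░░░░░░░

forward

░░░░░░░░░░
░░░░░░░░░░
■■■■·■■■░░
■■■■·■■■░░
■■····■■░░
■■···◆■■░░
■■····■■░░
■■····■■░░
■■····■■░░
■■····■■░░

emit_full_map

■■■■·■■■
■■■■·■■■
■■····■■
■■···◆■■
■■····■■
■■····■■
■■····■■
■■····■■

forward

░░░░░░░░░░
░░░░░░░░░░
░░░░░░░░░░
■■■■·■■■░░
■■■■·■■■░░
■■···◆■■░░
■■····■■░░
■■····■■░░
■■····■■░░
■■····■■░░

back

░░░░░░░░░░
░░░░░░░░░░
■■■■·■■■░░
■■■■·■■■░░
■■····■■░░
■■···◆■■░░
■■····■■░░
■■····■■░░
■■····■■░░
■■····■■░░

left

░░░░░░░░░░
░░░░░░░░░░
░■■■■·■■■░
░■■■■·■■■░
░■■····■■░
░■■··◆·■■░
░■■····■■░
░■■····■■░
░■■····■■░
░■■····■■░

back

░░░░░░░░░░
░■■■■·■■■░
░■■■■·■■■░
░■■····■■░
░■■····■■░
░■■··◆·■■░
░■■····■■░
░■■····■■░
░■■····■■░
░░░░░░░░░░

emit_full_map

■■■■·■■■
■■■■·■■■
■■····■■
■■····■■
■■··◆·■■
■■····■■
■■····■■
■■····■■

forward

░░░░░░░░░░
░░░░░░░░░░
░■■■■·■■■░
░■■■■·■■■░
░■■····■■░
░■■··◆·■■░
░■■····■■░
░■■····■■░
░■■····■■░
░■■····■■░

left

░░░░░░░░░░
░░░░░░░░░░
░░■■■■·■■■
░░■■■■·■■■
░░■■····■■
░░■■·◆··■■
░░■■····■■
░░■■····■■
░░■■····■■
░░■■····■■

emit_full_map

■■■■·■■■
■■■■·■■■
■■····■■
■■·◆··■■
■■····■■
■■····■■
■■····■■
■■····■■


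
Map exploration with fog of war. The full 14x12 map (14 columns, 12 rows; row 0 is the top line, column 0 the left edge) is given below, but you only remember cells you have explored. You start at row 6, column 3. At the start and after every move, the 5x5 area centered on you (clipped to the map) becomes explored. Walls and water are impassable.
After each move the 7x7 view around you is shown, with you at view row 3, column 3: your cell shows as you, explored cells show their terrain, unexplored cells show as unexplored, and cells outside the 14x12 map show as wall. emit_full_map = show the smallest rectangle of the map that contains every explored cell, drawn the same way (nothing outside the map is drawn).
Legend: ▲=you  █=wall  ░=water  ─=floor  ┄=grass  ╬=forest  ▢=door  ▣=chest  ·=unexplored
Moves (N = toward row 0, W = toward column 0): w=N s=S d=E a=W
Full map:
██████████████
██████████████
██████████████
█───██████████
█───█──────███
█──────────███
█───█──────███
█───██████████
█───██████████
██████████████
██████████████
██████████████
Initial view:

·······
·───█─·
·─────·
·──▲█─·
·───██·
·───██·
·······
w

·······
·───██·
·───█─·
·──▲──·
·───█─·
·───██·
·───██·

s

·───██·
·───█─·
·─────·
·──▲█─·
·───██·
·───██·
·······

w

·······
·───██·
·───█─·
·──▲──·
·───█─·
·───██·
·───██·

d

·······
───███·
───█──·
───▲──·
───█──·
───███·
───██··

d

·······
──████·
──█───·
───▲──·
──█───·
──████·
──██···

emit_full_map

───████
───█───
────▲──
───█───
───████
───██··

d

·······
─█████·
─█────·
───▲──·
─█────·
─█████·
─██····

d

·······
██████·
█─────·
───▲──·
█─────·
██████·
██·····

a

·······
─██████
─█─────
───▲───
─█─────
─██████
─██····

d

·······
██████·
█─────·
───▲──·
█─────·
██████·
██·····

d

·······
██████·
──────·
───▲──·
──────·
██████·
█······

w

·······
·█████·
██████·
───▲──·
──────·
──────·
██████·

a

·······
·██████
███████
█──▲───
───────
█──────
███████

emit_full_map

····██████
───███████
───█──▲───
──────────
───█──────
───███████
───██·····

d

·······
██████·
██████·
───▲──·
──────·
──────·
██████·

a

·······
·██████
███████
█──▲───
───────
█──────
███████

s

·██████
███████
█──────
───▲───
█──────
███████
██·····

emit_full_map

····██████
───███████
───█──────
──────▲───
───█──────
───███████
───██·····


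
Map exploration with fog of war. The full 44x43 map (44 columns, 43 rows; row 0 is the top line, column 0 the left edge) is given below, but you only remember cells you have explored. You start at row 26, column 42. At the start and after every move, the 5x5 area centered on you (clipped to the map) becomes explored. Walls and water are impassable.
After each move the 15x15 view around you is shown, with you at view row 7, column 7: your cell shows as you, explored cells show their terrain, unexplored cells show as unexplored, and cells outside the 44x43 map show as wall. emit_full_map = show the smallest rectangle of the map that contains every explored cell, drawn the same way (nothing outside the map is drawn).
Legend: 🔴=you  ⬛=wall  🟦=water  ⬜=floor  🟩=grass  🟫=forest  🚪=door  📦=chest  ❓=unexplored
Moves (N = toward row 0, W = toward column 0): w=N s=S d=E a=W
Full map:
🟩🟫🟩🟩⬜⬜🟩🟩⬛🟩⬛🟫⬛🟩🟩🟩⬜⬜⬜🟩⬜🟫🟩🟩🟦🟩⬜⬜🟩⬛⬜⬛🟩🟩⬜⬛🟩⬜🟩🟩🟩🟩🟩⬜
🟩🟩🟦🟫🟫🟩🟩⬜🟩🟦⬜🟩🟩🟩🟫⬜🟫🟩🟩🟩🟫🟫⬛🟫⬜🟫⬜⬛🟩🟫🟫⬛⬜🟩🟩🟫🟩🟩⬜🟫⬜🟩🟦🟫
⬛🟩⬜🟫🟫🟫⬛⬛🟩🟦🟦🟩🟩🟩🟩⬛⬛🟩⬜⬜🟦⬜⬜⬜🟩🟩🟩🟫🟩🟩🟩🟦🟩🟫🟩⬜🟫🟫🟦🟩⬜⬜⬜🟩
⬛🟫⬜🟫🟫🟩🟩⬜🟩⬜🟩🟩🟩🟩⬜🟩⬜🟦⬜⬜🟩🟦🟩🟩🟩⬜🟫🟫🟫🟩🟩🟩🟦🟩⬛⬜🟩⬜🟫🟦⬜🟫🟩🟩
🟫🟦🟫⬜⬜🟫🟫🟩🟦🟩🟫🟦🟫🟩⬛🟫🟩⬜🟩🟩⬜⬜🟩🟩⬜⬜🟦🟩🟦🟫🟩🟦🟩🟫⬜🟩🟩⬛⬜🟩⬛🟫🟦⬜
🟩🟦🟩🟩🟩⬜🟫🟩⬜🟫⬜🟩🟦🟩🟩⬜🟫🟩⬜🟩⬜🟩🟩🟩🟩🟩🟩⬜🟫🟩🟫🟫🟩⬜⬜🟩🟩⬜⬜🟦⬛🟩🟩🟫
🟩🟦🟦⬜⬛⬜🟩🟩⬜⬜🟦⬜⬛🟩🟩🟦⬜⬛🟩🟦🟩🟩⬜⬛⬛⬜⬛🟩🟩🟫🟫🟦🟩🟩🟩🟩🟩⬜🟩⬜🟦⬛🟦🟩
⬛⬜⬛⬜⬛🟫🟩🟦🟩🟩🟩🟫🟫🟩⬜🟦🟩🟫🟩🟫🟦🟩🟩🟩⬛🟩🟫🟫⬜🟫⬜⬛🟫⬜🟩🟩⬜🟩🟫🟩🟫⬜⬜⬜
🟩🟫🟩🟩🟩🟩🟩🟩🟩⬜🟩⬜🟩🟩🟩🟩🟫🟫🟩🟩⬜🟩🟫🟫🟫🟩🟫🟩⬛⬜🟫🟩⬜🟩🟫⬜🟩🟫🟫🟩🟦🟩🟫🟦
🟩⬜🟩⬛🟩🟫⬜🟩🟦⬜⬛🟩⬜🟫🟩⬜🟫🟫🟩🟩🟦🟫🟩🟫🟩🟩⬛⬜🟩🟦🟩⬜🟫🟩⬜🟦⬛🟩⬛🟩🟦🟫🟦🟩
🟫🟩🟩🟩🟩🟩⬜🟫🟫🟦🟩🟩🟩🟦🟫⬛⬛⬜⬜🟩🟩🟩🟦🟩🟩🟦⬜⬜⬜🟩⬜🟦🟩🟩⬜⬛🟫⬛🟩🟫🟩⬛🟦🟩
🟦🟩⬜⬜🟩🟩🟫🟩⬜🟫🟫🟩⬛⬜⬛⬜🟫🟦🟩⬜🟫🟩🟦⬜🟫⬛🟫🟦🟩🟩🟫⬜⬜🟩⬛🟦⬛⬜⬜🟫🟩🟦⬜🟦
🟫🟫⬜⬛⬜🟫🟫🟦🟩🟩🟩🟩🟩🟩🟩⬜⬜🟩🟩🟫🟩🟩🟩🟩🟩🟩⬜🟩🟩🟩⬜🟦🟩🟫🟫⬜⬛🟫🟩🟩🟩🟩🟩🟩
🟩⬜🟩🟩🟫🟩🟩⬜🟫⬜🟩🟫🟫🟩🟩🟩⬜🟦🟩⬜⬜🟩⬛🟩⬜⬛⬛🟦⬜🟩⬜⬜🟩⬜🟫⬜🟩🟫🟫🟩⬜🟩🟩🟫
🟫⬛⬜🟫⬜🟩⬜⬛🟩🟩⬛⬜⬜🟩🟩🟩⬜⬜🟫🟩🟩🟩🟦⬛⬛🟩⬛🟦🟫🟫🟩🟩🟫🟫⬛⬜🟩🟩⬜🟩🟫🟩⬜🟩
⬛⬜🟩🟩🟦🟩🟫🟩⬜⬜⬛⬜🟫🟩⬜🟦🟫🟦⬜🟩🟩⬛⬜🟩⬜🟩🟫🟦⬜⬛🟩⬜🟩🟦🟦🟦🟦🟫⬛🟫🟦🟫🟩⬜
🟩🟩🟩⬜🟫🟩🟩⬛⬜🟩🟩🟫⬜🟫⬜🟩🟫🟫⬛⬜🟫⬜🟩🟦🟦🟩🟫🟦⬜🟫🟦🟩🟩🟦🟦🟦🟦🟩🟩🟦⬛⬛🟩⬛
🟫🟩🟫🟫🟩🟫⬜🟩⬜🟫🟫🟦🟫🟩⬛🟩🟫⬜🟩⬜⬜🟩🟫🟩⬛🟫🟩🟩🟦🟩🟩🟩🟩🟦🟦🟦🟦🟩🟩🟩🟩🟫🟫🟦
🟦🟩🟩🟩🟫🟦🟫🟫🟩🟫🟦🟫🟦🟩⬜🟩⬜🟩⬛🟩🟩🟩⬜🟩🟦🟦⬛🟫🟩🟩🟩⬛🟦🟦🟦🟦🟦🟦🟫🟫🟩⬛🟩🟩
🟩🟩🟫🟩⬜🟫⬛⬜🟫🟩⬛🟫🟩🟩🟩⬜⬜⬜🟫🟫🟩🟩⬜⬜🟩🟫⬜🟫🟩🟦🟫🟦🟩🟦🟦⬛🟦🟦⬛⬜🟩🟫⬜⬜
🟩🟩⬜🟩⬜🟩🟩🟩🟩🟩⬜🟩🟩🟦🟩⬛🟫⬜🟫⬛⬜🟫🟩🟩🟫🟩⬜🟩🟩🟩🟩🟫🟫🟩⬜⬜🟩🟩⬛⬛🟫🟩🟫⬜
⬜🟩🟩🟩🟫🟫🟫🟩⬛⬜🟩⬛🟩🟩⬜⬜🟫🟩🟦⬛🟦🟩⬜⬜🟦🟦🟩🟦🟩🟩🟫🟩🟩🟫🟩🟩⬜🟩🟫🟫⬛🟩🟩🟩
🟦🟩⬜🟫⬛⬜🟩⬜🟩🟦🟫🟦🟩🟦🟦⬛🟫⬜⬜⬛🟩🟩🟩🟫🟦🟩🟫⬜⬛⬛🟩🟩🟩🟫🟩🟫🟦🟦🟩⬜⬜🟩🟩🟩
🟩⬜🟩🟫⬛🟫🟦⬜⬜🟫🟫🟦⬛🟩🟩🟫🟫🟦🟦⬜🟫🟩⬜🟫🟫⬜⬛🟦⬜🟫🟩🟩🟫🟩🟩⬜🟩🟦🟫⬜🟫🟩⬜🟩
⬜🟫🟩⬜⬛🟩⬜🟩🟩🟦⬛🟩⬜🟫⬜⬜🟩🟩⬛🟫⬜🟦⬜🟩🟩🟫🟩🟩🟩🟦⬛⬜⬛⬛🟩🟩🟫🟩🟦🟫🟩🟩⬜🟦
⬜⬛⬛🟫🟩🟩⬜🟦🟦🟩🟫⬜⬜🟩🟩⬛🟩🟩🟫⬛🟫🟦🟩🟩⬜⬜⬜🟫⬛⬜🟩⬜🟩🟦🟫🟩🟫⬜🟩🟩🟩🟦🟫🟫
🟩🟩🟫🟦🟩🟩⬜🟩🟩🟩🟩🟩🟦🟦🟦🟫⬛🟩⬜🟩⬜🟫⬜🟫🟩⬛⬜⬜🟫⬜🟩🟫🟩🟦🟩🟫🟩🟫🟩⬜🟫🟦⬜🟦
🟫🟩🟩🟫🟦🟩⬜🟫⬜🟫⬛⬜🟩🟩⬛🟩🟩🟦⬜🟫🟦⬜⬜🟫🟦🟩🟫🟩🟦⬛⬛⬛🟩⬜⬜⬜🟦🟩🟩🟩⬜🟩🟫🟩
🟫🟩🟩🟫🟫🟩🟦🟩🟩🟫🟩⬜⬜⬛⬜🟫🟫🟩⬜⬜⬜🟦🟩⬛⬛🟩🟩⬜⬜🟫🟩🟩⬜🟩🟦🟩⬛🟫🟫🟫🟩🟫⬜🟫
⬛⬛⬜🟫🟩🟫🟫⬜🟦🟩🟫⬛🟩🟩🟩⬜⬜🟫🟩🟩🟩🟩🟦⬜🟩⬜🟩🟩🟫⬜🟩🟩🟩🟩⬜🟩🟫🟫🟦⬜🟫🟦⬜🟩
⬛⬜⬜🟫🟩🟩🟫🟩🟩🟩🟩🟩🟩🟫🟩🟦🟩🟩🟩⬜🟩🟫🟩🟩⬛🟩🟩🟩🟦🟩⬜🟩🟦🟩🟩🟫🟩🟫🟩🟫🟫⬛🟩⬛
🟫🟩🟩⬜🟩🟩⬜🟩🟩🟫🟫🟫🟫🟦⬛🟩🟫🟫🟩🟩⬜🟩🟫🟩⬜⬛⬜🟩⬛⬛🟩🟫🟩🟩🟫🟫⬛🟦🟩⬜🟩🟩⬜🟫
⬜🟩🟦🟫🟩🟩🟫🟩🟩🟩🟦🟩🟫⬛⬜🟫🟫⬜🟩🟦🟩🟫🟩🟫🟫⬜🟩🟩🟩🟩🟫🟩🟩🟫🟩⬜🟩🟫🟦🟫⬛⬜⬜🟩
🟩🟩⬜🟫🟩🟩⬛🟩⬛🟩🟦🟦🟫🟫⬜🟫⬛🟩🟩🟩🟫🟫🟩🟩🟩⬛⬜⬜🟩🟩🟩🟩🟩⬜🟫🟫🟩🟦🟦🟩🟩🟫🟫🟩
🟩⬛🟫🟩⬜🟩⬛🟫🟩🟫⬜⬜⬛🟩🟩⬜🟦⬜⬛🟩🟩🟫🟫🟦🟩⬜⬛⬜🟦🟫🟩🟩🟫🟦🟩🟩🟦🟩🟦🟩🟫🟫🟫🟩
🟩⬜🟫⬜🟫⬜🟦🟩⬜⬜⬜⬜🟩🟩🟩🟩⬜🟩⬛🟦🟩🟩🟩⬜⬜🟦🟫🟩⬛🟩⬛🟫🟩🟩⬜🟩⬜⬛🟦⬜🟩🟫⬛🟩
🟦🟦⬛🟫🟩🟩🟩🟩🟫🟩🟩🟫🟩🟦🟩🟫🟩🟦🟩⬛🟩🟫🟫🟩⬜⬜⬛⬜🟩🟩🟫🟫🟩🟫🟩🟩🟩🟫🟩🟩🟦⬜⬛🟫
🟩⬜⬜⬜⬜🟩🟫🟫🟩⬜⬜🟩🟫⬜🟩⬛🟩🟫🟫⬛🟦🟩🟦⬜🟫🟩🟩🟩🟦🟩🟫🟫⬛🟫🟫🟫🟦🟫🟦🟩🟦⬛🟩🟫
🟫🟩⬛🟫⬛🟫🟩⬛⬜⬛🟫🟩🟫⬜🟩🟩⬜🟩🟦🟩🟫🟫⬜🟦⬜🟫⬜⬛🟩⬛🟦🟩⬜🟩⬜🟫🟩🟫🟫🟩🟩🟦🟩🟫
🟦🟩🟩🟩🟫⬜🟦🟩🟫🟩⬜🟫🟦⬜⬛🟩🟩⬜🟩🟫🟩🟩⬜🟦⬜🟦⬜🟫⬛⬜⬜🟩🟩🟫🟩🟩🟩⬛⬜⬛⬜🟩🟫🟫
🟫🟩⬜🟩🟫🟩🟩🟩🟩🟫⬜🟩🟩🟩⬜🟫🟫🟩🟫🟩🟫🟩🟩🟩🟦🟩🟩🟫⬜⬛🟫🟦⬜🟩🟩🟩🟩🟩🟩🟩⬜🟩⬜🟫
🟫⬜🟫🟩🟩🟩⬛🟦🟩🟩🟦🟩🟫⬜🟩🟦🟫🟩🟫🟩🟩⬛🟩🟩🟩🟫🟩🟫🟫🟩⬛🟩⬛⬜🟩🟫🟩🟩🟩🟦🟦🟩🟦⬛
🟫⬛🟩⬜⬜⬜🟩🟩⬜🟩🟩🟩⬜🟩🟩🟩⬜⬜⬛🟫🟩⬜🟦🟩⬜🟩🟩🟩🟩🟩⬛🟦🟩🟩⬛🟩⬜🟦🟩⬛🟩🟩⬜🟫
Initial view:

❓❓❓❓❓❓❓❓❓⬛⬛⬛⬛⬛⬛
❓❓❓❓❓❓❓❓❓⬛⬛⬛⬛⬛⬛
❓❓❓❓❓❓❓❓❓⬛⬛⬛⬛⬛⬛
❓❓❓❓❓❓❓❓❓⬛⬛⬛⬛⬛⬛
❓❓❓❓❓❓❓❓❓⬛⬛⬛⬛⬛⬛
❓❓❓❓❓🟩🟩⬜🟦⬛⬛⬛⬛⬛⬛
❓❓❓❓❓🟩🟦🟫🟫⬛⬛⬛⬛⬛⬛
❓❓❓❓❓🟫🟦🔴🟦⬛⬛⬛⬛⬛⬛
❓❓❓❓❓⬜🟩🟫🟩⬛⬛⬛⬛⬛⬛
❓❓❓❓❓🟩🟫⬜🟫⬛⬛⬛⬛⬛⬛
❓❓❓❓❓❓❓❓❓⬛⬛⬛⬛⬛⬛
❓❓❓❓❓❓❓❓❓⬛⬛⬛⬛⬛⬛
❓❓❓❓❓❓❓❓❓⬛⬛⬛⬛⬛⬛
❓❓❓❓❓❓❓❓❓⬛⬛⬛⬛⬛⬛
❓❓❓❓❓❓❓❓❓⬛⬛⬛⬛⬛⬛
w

❓❓❓❓❓❓❓❓❓⬛⬛⬛⬛⬛⬛
❓❓❓❓❓❓❓❓❓⬛⬛⬛⬛⬛⬛
❓❓❓❓❓❓❓❓❓⬛⬛⬛⬛⬛⬛
❓❓❓❓❓❓❓❓❓⬛⬛⬛⬛⬛⬛
❓❓❓❓❓❓❓❓❓⬛⬛⬛⬛⬛⬛
❓❓❓❓❓🟫🟩⬜🟩⬛⬛⬛⬛⬛⬛
❓❓❓❓❓🟩🟩⬜🟦⬛⬛⬛⬛⬛⬛
❓❓❓❓❓🟩🟦🔴🟫⬛⬛⬛⬛⬛⬛
❓❓❓❓❓🟫🟦⬜🟦⬛⬛⬛⬛⬛⬛
❓❓❓❓❓⬜🟩🟫🟩⬛⬛⬛⬛⬛⬛
❓❓❓❓❓🟩🟫⬜🟫⬛⬛⬛⬛⬛⬛
❓❓❓❓❓❓❓❓❓⬛⬛⬛⬛⬛⬛
❓❓❓❓❓❓❓❓❓⬛⬛⬛⬛⬛⬛
❓❓❓❓❓❓❓❓❓⬛⬛⬛⬛⬛⬛
❓❓❓❓❓❓❓❓❓⬛⬛⬛⬛⬛⬛

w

❓❓❓❓❓❓❓❓❓⬛⬛⬛⬛⬛⬛
❓❓❓❓❓❓❓❓❓⬛⬛⬛⬛⬛⬛
❓❓❓❓❓❓❓❓❓⬛⬛⬛⬛⬛⬛
❓❓❓❓❓❓❓❓❓⬛⬛⬛⬛⬛⬛
❓❓❓❓❓❓❓❓❓⬛⬛⬛⬛⬛⬛
❓❓❓❓❓⬜🟩🟩🟩⬛⬛⬛⬛⬛⬛
❓❓❓❓❓🟫🟩⬜🟩⬛⬛⬛⬛⬛⬛
❓❓❓❓❓🟩🟩🔴🟦⬛⬛⬛⬛⬛⬛
❓❓❓❓❓🟩🟦🟫🟫⬛⬛⬛⬛⬛⬛
❓❓❓❓❓🟫🟦⬜🟦⬛⬛⬛⬛⬛⬛
❓❓❓❓❓⬜🟩🟫🟩⬛⬛⬛⬛⬛⬛
❓❓❓❓❓🟩🟫⬜🟫⬛⬛⬛⬛⬛⬛
❓❓❓❓❓❓❓❓❓⬛⬛⬛⬛⬛⬛
❓❓❓❓❓❓❓❓❓⬛⬛⬛⬛⬛⬛
❓❓❓❓❓❓❓❓❓⬛⬛⬛⬛⬛⬛

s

❓❓❓❓❓❓❓❓❓⬛⬛⬛⬛⬛⬛
❓❓❓❓❓❓❓❓❓⬛⬛⬛⬛⬛⬛
❓❓❓❓❓❓❓❓❓⬛⬛⬛⬛⬛⬛
❓❓❓❓❓❓❓❓❓⬛⬛⬛⬛⬛⬛
❓❓❓❓❓⬜🟩🟩🟩⬛⬛⬛⬛⬛⬛
❓❓❓❓❓🟫🟩⬜🟩⬛⬛⬛⬛⬛⬛
❓❓❓❓❓🟩🟩⬜🟦⬛⬛⬛⬛⬛⬛
❓❓❓❓❓🟩🟦🔴🟫⬛⬛⬛⬛⬛⬛
❓❓❓❓❓🟫🟦⬜🟦⬛⬛⬛⬛⬛⬛
❓❓❓❓❓⬜🟩🟫🟩⬛⬛⬛⬛⬛⬛
❓❓❓❓❓🟩🟫⬜🟫⬛⬛⬛⬛⬛⬛
❓❓❓❓❓❓❓❓❓⬛⬛⬛⬛⬛⬛
❓❓❓❓❓❓❓❓❓⬛⬛⬛⬛⬛⬛
❓❓❓❓❓❓❓❓❓⬛⬛⬛⬛⬛⬛
❓❓❓❓❓❓❓❓❓⬛⬛⬛⬛⬛⬛

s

❓❓❓❓❓❓❓❓❓⬛⬛⬛⬛⬛⬛
❓❓❓❓❓❓❓❓❓⬛⬛⬛⬛⬛⬛
❓❓❓❓❓❓❓❓❓⬛⬛⬛⬛⬛⬛
❓❓❓❓❓⬜🟩🟩🟩⬛⬛⬛⬛⬛⬛
❓❓❓❓❓🟫🟩⬜🟩⬛⬛⬛⬛⬛⬛
❓❓❓❓❓🟩🟩⬜🟦⬛⬛⬛⬛⬛⬛
❓❓❓❓❓🟩🟦🟫🟫⬛⬛⬛⬛⬛⬛
❓❓❓❓❓🟫🟦🔴🟦⬛⬛⬛⬛⬛⬛
❓❓❓❓❓⬜🟩🟫🟩⬛⬛⬛⬛⬛⬛
❓❓❓❓❓🟩🟫⬜🟫⬛⬛⬛⬛⬛⬛
❓❓❓❓❓❓❓❓❓⬛⬛⬛⬛⬛⬛
❓❓❓❓❓❓❓❓❓⬛⬛⬛⬛⬛⬛
❓❓❓❓❓❓❓❓❓⬛⬛⬛⬛⬛⬛
❓❓❓❓❓❓❓❓❓⬛⬛⬛⬛⬛⬛
❓❓❓❓❓❓❓❓❓⬛⬛⬛⬛⬛⬛

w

❓❓❓❓❓❓❓❓❓⬛⬛⬛⬛⬛⬛
❓❓❓❓❓❓❓❓❓⬛⬛⬛⬛⬛⬛
❓❓❓❓❓❓❓❓❓⬛⬛⬛⬛⬛⬛
❓❓❓❓❓❓❓❓❓⬛⬛⬛⬛⬛⬛
❓❓❓❓❓⬜🟩🟩🟩⬛⬛⬛⬛⬛⬛
❓❓❓❓❓🟫🟩⬜🟩⬛⬛⬛⬛⬛⬛
❓❓❓❓❓🟩🟩⬜🟦⬛⬛⬛⬛⬛⬛
❓❓❓❓❓🟩🟦🔴🟫⬛⬛⬛⬛⬛⬛
❓❓❓❓❓🟫🟦⬜🟦⬛⬛⬛⬛⬛⬛
❓❓❓❓❓⬜🟩🟫🟩⬛⬛⬛⬛⬛⬛
❓❓❓❓❓🟩🟫⬜🟫⬛⬛⬛⬛⬛⬛
❓❓❓❓❓❓❓❓❓⬛⬛⬛⬛⬛⬛
❓❓❓❓❓❓❓❓❓⬛⬛⬛⬛⬛⬛
❓❓❓❓❓❓❓❓❓⬛⬛⬛⬛⬛⬛
❓❓❓❓❓❓❓❓❓⬛⬛⬛⬛⬛⬛

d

❓❓❓❓❓❓❓❓⬛⬛⬛⬛⬛⬛⬛
❓❓❓❓❓❓❓❓⬛⬛⬛⬛⬛⬛⬛
❓❓❓❓❓❓❓❓⬛⬛⬛⬛⬛⬛⬛
❓❓❓❓❓❓❓❓⬛⬛⬛⬛⬛⬛⬛
❓❓❓❓⬜🟩🟩🟩⬛⬛⬛⬛⬛⬛⬛
❓❓❓❓🟫🟩⬜🟩⬛⬛⬛⬛⬛⬛⬛
❓❓❓❓🟩🟩⬜🟦⬛⬛⬛⬛⬛⬛⬛
❓❓❓❓🟩🟦🟫🔴⬛⬛⬛⬛⬛⬛⬛
❓❓❓❓🟫🟦⬜🟦⬛⬛⬛⬛⬛⬛⬛
❓❓❓❓⬜🟩🟫🟩⬛⬛⬛⬛⬛⬛⬛
❓❓❓❓🟩🟫⬜🟫⬛⬛⬛⬛⬛⬛⬛
❓❓❓❓❓❓❓❓⬛⬛⬛⬛⬛⬛⬛
❓❓❓❓❓❓❓❓⬛⬛⬛⬛⬛⬛⬛
❓❓❓❓❓❓❓❓⬛⬛⬛⬛⬛⬛⬛
❓❓❓❓❓❓❓❓⬛⬛⬛⬛⬛⬛⬛


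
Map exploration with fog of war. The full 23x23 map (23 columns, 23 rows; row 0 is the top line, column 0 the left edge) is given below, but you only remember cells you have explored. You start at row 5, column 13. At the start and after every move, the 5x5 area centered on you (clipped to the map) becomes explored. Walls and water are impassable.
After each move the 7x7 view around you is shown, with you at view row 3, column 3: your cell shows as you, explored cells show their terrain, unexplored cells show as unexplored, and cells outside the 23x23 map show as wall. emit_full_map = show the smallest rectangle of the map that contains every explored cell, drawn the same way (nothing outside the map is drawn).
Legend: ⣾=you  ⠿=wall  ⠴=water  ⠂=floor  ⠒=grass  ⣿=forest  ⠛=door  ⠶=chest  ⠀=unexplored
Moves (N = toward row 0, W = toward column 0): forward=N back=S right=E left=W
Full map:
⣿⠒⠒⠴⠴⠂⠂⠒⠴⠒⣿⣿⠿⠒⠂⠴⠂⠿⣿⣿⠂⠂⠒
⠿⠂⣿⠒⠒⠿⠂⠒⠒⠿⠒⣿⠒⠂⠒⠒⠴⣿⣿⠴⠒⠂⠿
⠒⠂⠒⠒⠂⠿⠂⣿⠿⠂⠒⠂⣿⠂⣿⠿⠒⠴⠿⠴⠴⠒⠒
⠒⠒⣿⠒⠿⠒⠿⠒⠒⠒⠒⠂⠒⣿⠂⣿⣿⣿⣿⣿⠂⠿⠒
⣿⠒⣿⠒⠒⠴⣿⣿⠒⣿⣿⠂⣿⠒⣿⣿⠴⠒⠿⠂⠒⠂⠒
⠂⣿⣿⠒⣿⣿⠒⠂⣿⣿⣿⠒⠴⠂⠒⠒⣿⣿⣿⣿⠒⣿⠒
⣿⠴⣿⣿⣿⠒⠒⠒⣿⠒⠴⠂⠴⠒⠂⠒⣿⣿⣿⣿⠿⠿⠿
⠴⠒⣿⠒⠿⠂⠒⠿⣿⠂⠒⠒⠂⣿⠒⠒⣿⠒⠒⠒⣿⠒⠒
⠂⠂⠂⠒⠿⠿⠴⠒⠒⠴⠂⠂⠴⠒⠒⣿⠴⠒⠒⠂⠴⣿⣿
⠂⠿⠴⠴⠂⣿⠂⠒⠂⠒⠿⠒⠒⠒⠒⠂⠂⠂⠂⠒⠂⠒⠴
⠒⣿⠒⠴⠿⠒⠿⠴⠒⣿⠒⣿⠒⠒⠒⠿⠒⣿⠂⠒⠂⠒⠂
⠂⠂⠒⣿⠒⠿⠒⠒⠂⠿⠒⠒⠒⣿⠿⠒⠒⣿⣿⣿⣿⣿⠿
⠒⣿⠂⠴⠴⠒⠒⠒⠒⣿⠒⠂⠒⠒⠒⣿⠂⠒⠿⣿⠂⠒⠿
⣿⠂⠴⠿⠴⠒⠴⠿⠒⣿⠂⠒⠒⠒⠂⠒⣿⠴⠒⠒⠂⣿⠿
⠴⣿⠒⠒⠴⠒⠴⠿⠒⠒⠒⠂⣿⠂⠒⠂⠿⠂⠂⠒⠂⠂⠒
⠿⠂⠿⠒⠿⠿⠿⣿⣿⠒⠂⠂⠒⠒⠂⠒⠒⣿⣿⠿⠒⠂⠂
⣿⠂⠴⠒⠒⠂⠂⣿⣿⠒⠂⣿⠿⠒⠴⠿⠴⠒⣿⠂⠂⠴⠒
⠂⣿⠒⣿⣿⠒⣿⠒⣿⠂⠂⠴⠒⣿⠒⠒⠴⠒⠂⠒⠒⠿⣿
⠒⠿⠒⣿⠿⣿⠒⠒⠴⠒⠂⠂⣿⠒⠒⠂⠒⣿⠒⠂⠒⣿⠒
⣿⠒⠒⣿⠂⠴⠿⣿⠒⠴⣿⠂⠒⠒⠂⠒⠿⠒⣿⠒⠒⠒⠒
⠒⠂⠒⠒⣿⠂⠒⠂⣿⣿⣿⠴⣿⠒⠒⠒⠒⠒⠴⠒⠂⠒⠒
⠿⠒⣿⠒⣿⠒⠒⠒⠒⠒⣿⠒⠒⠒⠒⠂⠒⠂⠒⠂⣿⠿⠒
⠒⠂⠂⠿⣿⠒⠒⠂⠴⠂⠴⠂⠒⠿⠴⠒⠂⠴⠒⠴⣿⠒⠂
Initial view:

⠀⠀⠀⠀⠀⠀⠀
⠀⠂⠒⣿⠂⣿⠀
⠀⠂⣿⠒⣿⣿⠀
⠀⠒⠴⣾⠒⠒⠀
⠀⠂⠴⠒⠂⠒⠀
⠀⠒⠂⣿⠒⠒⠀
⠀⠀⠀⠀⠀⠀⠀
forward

⠀⠀⠀⠀⠀⠀⠀
⠀⠂⣿⠂⣿⠿⠀
⠀⠂⠒⣿⠂⣿⠀
⠀⠂⣿⣾⣿⣿⠀
⠀⠒⠴⠂⠒⠒⠀
⠀⠂⠴⠒⠂⠒⠀
⠀⠒⠂⣿⠒⠒⠀

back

⠀⠂⣿⠂⣿⠿⠀
⠀⠂⠒⣿⠂⣿⠀
⠀⠂⣿⠒⣿⣿⠀
⠀⠒⠴⣾⠒⠒⠀
⠀⠂⠴⠒⠂⠒⠀
⠀⠒⠂⣿⠒⠒⠀
⠀⠀⠀⠀⠀⠀⠀

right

⠂⣿⠂⣿⠿⠀⠀
⠂⠒⣿⠂⣿⣿⠀
⠂⣿⠒⣿⣿⠴⠀
⠒⠴⠂⣾⠒⣿⠀
⠂⠴⠒⠂⠒⣿⠀
⠒⠂⣿⠒⠒⣿⠀
⠀⠀⠀⠀⠀⠀⠀

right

⣿⠂⣿⠿⠀⠀⠀
⠒⣿⠂⣿⣿⣿⠀
⣿⠒⣿⣿⠴⠒⠀
⠴⠂⠒⣾⣿⣿⠀
⠴⠒⠂⠒⣿⣿⠀
⠂⣿⠒⠒⣿⠒⠀
⠀⠀⠀⠀⠀⠀⠀

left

⠂⣿⠂⣿⠿⠀⠀
⠂⠒⣿⠂⣿⣿⣿
⠂⣿⠒⣿⣿⠴⠒
⠒⠴⠂⣾⠒⣿⣿
⠂⠴⠒⠂⠒⣿⣿
⠒⠂⣿⠒⠒⣿⠒
⠀⠀⠀⠀⠀⠀⠀

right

⣿⠂⣿⠿⠀⠀⠀
⠒⣿⠂⣿⣿⣿⠀
⣿⠒⣿⣿⠴⠒⠀
⠴⠂⠒⣾⣿⣿⠀
⠴⠒⠂⠒⣿⣿⠀
⠂⣿⠒⠒⣿⠒⠀
⠀⠀⠀⠀⠀⠀⠀

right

⠂⣿⠿⠀⠀⠀⠀
⣿⠂⣿⣿⣿⣿⠀
⠒⣿⣿⠴⠒⠿⠀
⠂⠒⠒⣾⣿⣿⠀
⠒⠂⠒⣿⣿⣿⠀
⣿⠒⠒⣿⠒⠒⠀
⠀⠀⠀⠀⠀⠀⠀

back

⣿⠂⣿⣿⣿⣿⠀
⠒⣿⣿⠴⠒⠿⠀
⠂⠒⠒⣿⣿⣿⠀
⠒⠂⠒⣾⣿⣿⠀
⣿⠒⠒⣿⠒⠒⠀
⠀⠒⣿⠴⠒⠒⠀
⠀⠀⠀⠀⠀⠀⠀

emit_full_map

⠂⣿⠂⣿⠿⠀⠀⠀
⠂⠒⣿⠂⣿⣿⣿⣿
⠂⣿⠒⣿⣿⠴⠒⠿
⠒⠴⠂⠒⠒⣿⣿⣿
⠂⠴⠒⠂⠒⣾⣿⣿
⠒⠂⣿⠒⠒⣿⠒⠒
⠀⠀⠀⠒⣿⠴⠒⠒

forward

⠂⣿⠿⠀⠀⠀⠀
⣿⠂⣿⣿⣿⣿⠀
⠒⣿⣿⠴⠒⠿⠀
⠂⠒⠒⣾⣿⣿⠀
⠒⠂⠒⣿⣿⣿⠀
⣿⠒⠒⣿⠒⠒⠀
⠀⠒⣿⠴⠒⠒⠀

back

⣿⠂⣿⣿⣿⣿⠀
⠒⣿⣿⠴⠒⠿⠀
⠂⠒⠒⣿⣿⣿⠀
⠒⠂⠒⣾⣿⣿⠀
⣿⠒⠒⣿⠒⠒⠀
⠀⠒⣿⠴⠒⠒⠀
⠀⠀⠀⠀⠀⠀⠀

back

⠒⣿⣿⠴⠒⠿⠀
⠂⠒⠒⣿⣿⣿⠀
⠒⠂⠒⣿⣿⣿⠀
⣿⠒⠒⣾⠒⠒⠀
⠀⠒⣿⠴⠒⠒⠀
⠀⠒⠂⠂⠂⠂⠀
⠀⠀⠀⠀⠀⠀⠀

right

⣿⣿⠴⠒⠿⠀⠀
⠒⠒⣿⣿⣿⣿⠀
⠂⠒⣿⣿⣿⣿⠀
⠒⠒⣿⣾⠒⠒⠀
⠒⣿⠴⠒⠒⠂⠀
⠒⠂⠂⠂⠂⠒⠀
⠀⠀⠀⠀⠀⠀⠀

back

⠒⠒⣿⣿⣿⣿⠀
⠂⠒⣿⣿⣿⣿⠀
⠒⠒⣿⠒⠒⠒⠀
⠒⣿⠴⣾⠒⠂⠀
⠒⠂⠂⠂⠂⠒⠀
⠀⠿⠒⣿⠂⠒⠀
⠀⠀⠀⠀⠀⠀⠀

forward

⣿⣿⠴⠒⠿⠀⠀
⠒⠒⣿⣿⣿⣿⠀
⠂⠒⣿⣿⣿⣿⠀
⠒⠒⣿⣾⠒⠒⠀
⠒⣿⠴⠒⠒⠂⠀
⠒⠂⠂⠂⠂⠒⠀
⠀⠿⠒⣿⠂⠒⠀

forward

⠂⣿⣿⣿⣿⠀⠀
⣿⣿⠴⠒⠿⠂⠀
⠒⠒⣿⣿⣿⣿⠀
⠂⠒⣿⣾⣿⣿⠀
⠒⠒⣿⠒⠒⠒⠀
⠒⣿⠴⠒⠒⠂⠀
⠒⠂⠂⠂⠂⠒⠀

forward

⣿⠿⠀⠀⠀⠀⠀
⠂⣿⣿⣿⣿⣿⠀
⣿⣿⠴⠒⠿⠂⠀
⠒⠒⣿⣾⣿⣿⠀
⠂⠒⣿⣿⣿⣿⠀
⠒⠒⣿⠒⠒⠒⠀
⠒⣿⠴⠒⠒⠂⠀

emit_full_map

⠂⣿⠂⣿⠿⠀⠀⠀⠀
⠂⠒⣿⠂⣿⣿⣿⣿⣿
⠂⣿⠒⣿⣿⠴⠒⠿⠂
⠒⠴⠂⠒⠒⣿⣾⣿⣿
⠂⠴⠒⠂⠒⣿⣿⣿⣿
⠒⠂⣿⠒⠒⣿⠒⠒⠒
⠀⠀⠀⠒⣿⠴⠒⠒⠂
⠀⠀⠀⠒⠂⠂⠂⠂⠒
⠀⠀⠀⠀⠿⠒⣿⠂⠒

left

⠂⣿⠿⠀⠀⠀⠀
⣿⠂⣿⣿⣿⣿⣿
⠒⣿⣿⠴⠒⠿⠂
⠂⠒⠒⣾⣿⣿⣿
⠒⠂⠒⣿⣿⣿⣿
⣿⠒⠒⣿⠒⠒⠒
⠀⠒⣿⠴⠒⠒⠂

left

⣿⠂⣿⠿⠀⠀⠀
⠒⣿⠂⣿⣿⣿⣿
⣿⠒⣿⣿⠴⠒⠿
⠴⠂⠒⣾⣿⣿⣿
⠴⠒⠂⠒⣿⣿⣿
⠂⣿⠒⠒⣿⠒⠒
⠀⠀⠒⣿⠴⠒⠒

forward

⠀⠀⠀⠀⠀⠀⠀
⣿⠂⣿⠿⠒⠴⠀
⠒⣿⠂⣿⣿⣿⣿
⣿⠒⣿⣾⠴⠒⠿
⠴⠂⠒⠒⣿⣿⣿
⠴⠒⠂⠒⣿⣿⣿
⠂⣿⠒⠒⣿⠒⠒

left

⠀⠀⠀⠀⠀⠀⠀
⠂⣿⠂⣿⠿⠒⠴
⠂⠒⣿⠂⣿⣿⣿
⠂⣿⠒⣾⣿⠴⠒
⠒⠴⠂⠒⠒⣿⣿
⠂⠴⠒⠂⠒⣿⣿
⠒⠂⣿⠒⠒⣿⠒

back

⠂⣿⠂⣿⠿⠒⠴
⠂⠒⣿⠂⣿⣿⣿
⠂⣿⠒⣿⣿⠴⠒
⠒⠴⠂⣾⠒⣿⣿
⠂⠴⠒⠂⠒⣿⣿
⠒⠂⣿⠒⠒⣿⠒
⠀⠀⠀⠒⣿⠴⠒

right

⣿⠂⣿⠿⠒⠴⠀
⠒⣿⠂⣿⣿⣿⣿
⣿⠒⣿⣿⠴⠒⠿
⠴⠂⠒⣾⣿⣿⣿
⠴⠒⠂⠒⣿⣿⣿
⠂⣿⠒⠒⣿⠒⠒
⠀⠀⠒⣿⠴⠒⠒

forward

⠀⠀⠀⠀⠀⠀⠀
⣿⠂⣿⠿⠒⠴⠀
⠒⣿⠂⣿⣿⣿⣿
⣿⠒⣿⣾⠴⠒⠿
⠴⠂⠒⠒⣿⣿⣿
⠴⠒⠂⠒⣿⣿⣿
⠂⣿⠒⠒⣿⠒⠒

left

⠀⠀⠀⠀⠀⠀⠀
⠂⣿⠂⣿⠿⠒⠴
⠂⠒⣿⠂⣿⣿⣿
⠂⣿⠒⣾⣿⠴⠒
⠒⠴⠂⠒⠒⣿⣿
⠂⠴⠒⠂⠒⣿⣿
⠒⠂⣿⠒⠒⣿⠒

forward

⠀⠀⠀⠀⠀⠀⠀
⠀⠒⠂⠒⠒⠴⠀
⠂⣿⠂⣿⠿⠒⠴
⠂⠒⣿⣾⣿⣿⣿
⠂⣿⠒⣿⣿⠴⠒
⠒⠴⠂⠒⠒⣿⣿
⠂⠴⠒⠂⠒⣿⣿

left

⠀⠀⠀⠀⠀⠀⠀
⠀⣿⠒⠂⠒⠒⠴
⠀⠂⣿⠂⣿⠿⠒
⠀⠂⠒⣾⠂⣿⣿
⠀⠂⣿⠒⣿⣿⠴
⠀⠒⠴⠂⠒⠒⣿
⠀⠂⠴⠒⠂⠒⣿

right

⠀⠀⠀⠀⠀⠀⠀
⣿⠒⠂⠒⠒⠴⠀
⠂⣿⠂⣿⠿⠒⠴
⠂⠒⣿⣾⣿⣿⣿
⠂⣿⠒⣿⣿⠴⠒
⠒⠴⠂⠒⠒⣿⣿
⠂⠴⠒⠂⠒⣿⣿

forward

⠿⠿⠿⠿⠿⠿⠿
⠀⠿⠒⠂⠴⠂⠀
⣿⠒⠂⠒⠒⠴⠀
⠂⣿⠂⣾⠿⠒⠴
⠂⠒⣿⠂⣿⣿⣿
⠂⣿⠒⣿⣿⠴⠒
⠒⠴⠂⠒⠒⣿⣿

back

⠀⠿⠒⠂⠴⠂⠀
⣿⠒⠂⠒⠒⠴⠀
⠂⣿⠂⣿⠿⠒⠴
⠂⠒⣿⣾⣿⣿⣿
⠂⣿⠒⣿⣿⠴⠒
⠒⠴⠂⠒⠒⣿⣿
⠂⠴⠒⠂⠒⣿⣿

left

⠀⠀⠿⠒⠂⠴⠂
⠀⣿⠒⠂⠒⠒⠴
⠀⠂⣿⠂⣿⠿⠒
⠀⠂⠒⣾⠂⣿⣿
⠀⠂⣿⠒⣿⣿⠴
⠀⠒⠴⠂⠒⠒⣿
⠀⠂⠴⠒⠂⠒⣿

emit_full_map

⠀⠿⠒⠂⠴⠂⠀⠀⠀
⣿⠒⠂⠒⠒⠴⠀⠀⠀
⠂⣿⠂⣿⠿⠒⠴⠀⠀
⠂⠒⣾⠂⣿⣿⣿⣿⣿
⠂⣿⠒⣿⣿⠴⠒⠿⠂
⠒⠴⠂⠒⠒⣿⣿⣿⣿
⠂⠴⠒⠂⠒⣿⣿⣿⣿
⠒⠂⣿⠒⠒⣿⠒⠒⠒
⠀⠀⠀⠒⣿⠴⠒⠒⠂
⠀⠀⠀⠒⠂⠂⠂⠂⠒
⠀⠀⠀⠀⠿⠒⣿⠂⠒

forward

⠿⠿⠿⠿⠿⠿⠿
⠀⣿⠿⠒⠂⠴⠂
⠀⣿⠒⠂⠒⠒⠴
⠀⠂⣿⣾⣿⠿⠒
⠀⠂⠒⣿⠂⣿⣿
⠀⠂⣿⠒⣿⣿⠴
⠀⠒⠴⠂⠒⠒⣿

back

⠀⣿⠿⠒⠂⠴⠂
⠀⣿⠒⠂⠒⠒⠴
⠀⠂⣿⠂⣿⠿⠒
⠀⠂⠒⣾⠂⣿⣿
⠀⠂⣿⠒⣿⣿⠴
⠀⠒⠴⠂⠒⠒⣿
⠀⠂⠴⠒⠂⠒⣿

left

⠀⠀⣿⠿⠒⠂⠴
⠀⠒⣿⠒⠂⠒⠒
⠀⠒⠂⣿⠂⣿⠿
⠀⠒⠂⣾⣿⠂⣿
⠀⣿⠂⣿⠒⣿⣿
⠀⣿⠒⠴⠂⠒⠒
⠀⠀⠂⠴⠒⠂⠒

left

⠀⠀⠀⣿⠿⠒⠂
⠀⠿⠒⣿⠒⠂⠒
⠀⠂⠒⠂⣿⠂⣿
⠀⠒⠒⣾⠒⣿⠂
⠀⣿⣿⠂⣿⠒⣿
⠀⣿⣿⠒⠴⠂⠒
⠀⠀⠀⠂⠴⠒⠂

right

⠀⠀⣿⠿⠒⠂⠴
⠿⠒⣿⠒⠂⠒⠒
⠂⠒⠂⣿⠂⣿⠿
⠒⠒⠂⣾⣿⠂⣿
⣿⣿⠂⣿⠒⣿⣿
⣿⣿⠒⠴⠂⠒⠒
⠀⠀⠂⠴⠒⠂⠒

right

⠀⣿⠿⠒⠂⠴⠂
⠒⣿⠒⠂⠒⠒⠴
⠒⠂⣿⠂⣿⠿⠒
⠒⠂⠒⣾⠂⣿⣿
⣿⠂⣿⠒⣿⣿⠴
⣿⠒⠴⠂⠒⠒⣿
⠀⠂⠴⠒⠂⠒⣿

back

⠒⣿⠒⠂⠒⠒⠴
⠒⠂⣿⠂⣿⠿⠒
⠒⠂⠒⣿⠂⣿⣿
⣿⠂⣿⣾⣿⣿⠴
⣿⠒⠴⠂⠒⠒⣿
⠀⠂⠴⠒⠂⠒⣿
⠀⠒⠂⣿⠒⠒⣿

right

⣿⠒⠂⠒⠒⠴⠀
⠂⣿⠂⣿⠿⠒⠴
⠂⠒⣿⠂⣿⣿⣿
⠂⣿⠒⣾⣿⠴⠒
⠒⠴⠂⠒⠒⣿⣿
⠂⠴⠒⠂⠒⣿⣿
⠒⠂⣿⠒⠒⣿⠒

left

⠒⣿⠒⠂⠒⠒⠴
⠒⠂⣿⠂⣿⠿⠒
⠒⠂⠒⣿⠂⣿⣿
⣿⠂⣿⣾⣿⣿⠴
⣿⠒⠴⠂⠒⠒⣿
⠀⠂⠴⠒⠂⠒⣿
⠀⠒⠂⣿⠒⠒⣿

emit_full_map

⠀⠀⣿⠿⠒⠂⠴⠂⠀⠀⠀
⠿⠒⣿⠒⠂⠒⠒⠴⠀⠀⠀
⠂⠒⠂⣿⠂⣿⠿⠒⠴⠀⠀
⠒⠒⠂⠒⣿⠂⣿⣿⣿⣿⣿
⣿⣿⠂⣿⣾⣿⣿⠴⠒⠿⠂
⣿⣿⠒⠴⠂⠒⠒⣿⣿⣿⣿
⠀⠀⠂⠴⠒⠂⠒⣿⣿⣿⣿
⠀⠀⠒⠂⣿⠒⠒⣿⠒⠒⠒
⠀⠀⠀⠀⠀⠒⣿⠴⠒⠒⠂
⠀⠀⠀⠀⠀⠒⠂⠂⠂⠂⠒
⠀⠀⠀⠀⠀⠀⠿⠒⣿⠂⠒

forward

⠀⣿⠿⠒⠂⠴⠂
⠒⣿⠒⠂⠒⠒⠴
⠒⠂⣿⠂⣿⠿⠒
⠒⠂⠒⣾⠂⣿⣿
⣿⠂⣿⠒⣿⣿⠴
⣿⠒⠴⠂⠒⠒⣿
⠀⠂⠴⠒⠂⠒⣿
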